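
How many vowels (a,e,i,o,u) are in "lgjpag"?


Input: lgjpag
Checking each character:
  'l' at position 0: consonant
  'g' at position 1: consonant
  'j' at position 2: consonant
  'p' at position 3: consonant
  'a' at position 4: vowel (running total: 1)
  'g' at position 5: consonant
Total vowels: 1

1


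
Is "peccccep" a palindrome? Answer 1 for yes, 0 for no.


Input: peccccep
Reversed: peccccep
  Compare pos 0 ('p') with pos 7 ('p'): match
  Compare pos 1 ('e') with pos 6 ('e'): match
  Compare pos 2 ('c') with pos 5 ('c'): match
  Compare pos 3 ('c') with pos 4 ('c'): match
Result: palindrome

1


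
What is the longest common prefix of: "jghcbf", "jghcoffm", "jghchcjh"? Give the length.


Words: jghcbf, jghcoffm, jghchcjh
  Position 0: all 'j' => match
  Position 1: all 'g' => match
  Position 2: all 'h' => match
  Position 3: all 'c' => match
  Position 4: ('b', 'o', 'h') => mismatch, stop
LCP = "jghc" (length 4)

4


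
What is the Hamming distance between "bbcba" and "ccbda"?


Comparing "bbcba" and "ccbda" position by position:
  Position 0: 'b' vs 'c' => differ
  Position 1: 'b' vs 'c' => differ
  Position 2: 'c' vs 'b' => differ
  Position 3: 'b' vs 'd' => differ
  Position 4: 'a' vs 'a' => same
Total differences (Hamming distance): 4

4


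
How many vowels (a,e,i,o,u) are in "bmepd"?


Input: bmepd
Checking each character:
  'b' at position 0: consonant
  'm' at position 1: consonant
  'e' at position 2: vowel (running total: 1)
  'p' at position 3: consonant
  'd' at position 4: consonant
Total vowels: 1

1


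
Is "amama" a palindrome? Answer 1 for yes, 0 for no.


Input: amama
Reversed: amama
  Compare pos 0 ('a') with pos 4 ('a'): match
  Compare pos 1 ('m') with pos 3 ('m'): match
Result: palindrome

1


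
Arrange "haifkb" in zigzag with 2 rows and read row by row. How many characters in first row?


Zigzag "haifkb" into 2 rows:
Placing characters:
  'h' => row 0
  'a' => row 1
  'i' => row 0
  'f' => row 1
  'k' => row 0
  'b' => row 1
Rows:
  Row 0: "hik"
  Row 1: "afb"
First row length: 3

3


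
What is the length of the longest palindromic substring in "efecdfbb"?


Input: "efecdfbb"
Checking substrings for palindromes:
  [0:3] "efe" (len 3) => palindrome
  [6:8] "bb" (len 2) => palindrome
Longest palindromic substring: "efe" with length 3

3


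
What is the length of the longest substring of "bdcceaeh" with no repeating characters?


Input: "bdcceaeh"
Sliding window (track last position of each char):
  Position 0 ('b'): window [0,0] length 1 -- new best
  Position 1 ('d'): window [0,1] length 2 -- new best
  Position 2 ('c'): window [0,2] length 3 -- new best
  Position 3 ('c'): repeat (last at 2), move window start to 3
  Position 3 ('c'): window [3,3] length 1
  Position 4 ('e'): window [3,4] length 2
  Position 5 ('a'): window [3,5] length 3
  Position 6 ('e'): repeat (last at 4), move window start to 5
  Position 6 ('e'): window [5,6] length 2
  Position 7 ('h'): window [5,7] length 3
Longest substring with no repeats: "bdc" with length 3

3


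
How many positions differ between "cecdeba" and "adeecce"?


Comparing "cecdeba" and "adeecce" position by position:
  Position 0: 'c' vs 'a' => DIFFER
  Position 1: 'e' vs 'd' => DIFFER
  Position 2: 'c' vs 'e' => DIFFER
  Position 3: 'd' vs 'e' => DIFFER
  Position 4: 'e' vs 'c' => DIFFER
  Position 5: 'b' vs 'c' => DIFFER
  Position 6: 'a' vs 'e' => DIFFER
Positions that differ: 7

7


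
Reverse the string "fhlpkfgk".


Input: fhlpkfgk
Reading characters right to left:
  Position 7: 'k'
  Position 6: 'g'
  Position 5: 'f'
  Position 4: 'k'
  Position 3: 'p'
  Position 2: 'l'
  Position 1: 'h'
  Position 0: 'f'
Reversed: kgfkplhf

kgfkplhf


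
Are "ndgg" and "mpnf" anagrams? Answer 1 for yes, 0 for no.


Strings: "ndgg", "mpnf"
Sorted first:  dggn
Sorted second: fmnp
Differ at position 0: 'd' vs 'f' => not anagrams

0


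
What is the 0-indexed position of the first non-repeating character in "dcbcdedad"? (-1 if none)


Input: dcbcdedad
Character frequencies:
  'a': 1
  'b': 1
  'c': 2
  'd': 4
  'e': 1
Scanning left to right for freq == 1:
  Position 0 ('d'): freq=4, skip
  Position 1 ('c'): freq=2, skip
  Position 2 ('b'): unique! => answer = 2

2


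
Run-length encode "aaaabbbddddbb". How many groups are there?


Input: aaaabbbddddbb
Scanning for consecutive runs:
  Group 1: 'a' x 4 (positions 0-3)
  Group 2: 'b' x 3 (positions 4-6)
  Group 3: 'd' x 4 (positions 7-10)
  Group 4: 'b' x 2 (positions 11-12)
Total groups: 4

4


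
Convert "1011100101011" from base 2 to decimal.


Input: "1011100101011" in base 2
Positional expansion:
  Digit '1' (value 1) x 2^12 = 4096
  Digit '0' (value 0) x 2^11 = 0
  Digit '1' (value 1) x 2^10 = 1024
  Digit '1' (value 1) x 2^9 = 512
  Digit '1' (value 1) x 2^8 = 256
  Digit '0' (value 0) x 2^7 = 0
  Digit '0' (value 0) x 2^6 = 0
  Digit '1' (value 1) x 2^5 = 32
  Digit '0' (value 0) x 2^4 = 0
  Digit '1' (value 1) x 2^3 = 8
  Digit '0' (value 0) x 2^2 = 0
  Digit '1' (value 1) x 2^1 = 2
  Digit '1' (value 1) x 2^0 = 1
Sum = 5931

5931


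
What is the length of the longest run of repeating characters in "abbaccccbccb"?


Input: "abbaccccbccb"
Scanning for longest run:
  Position 1 ('b'): new char, reset run to 1
  Position 2 ('b'): continues run of 'b', length=2
  Position 3 ('a'): new char, reset run to 1
  Position 4 ('c'): new char, reset run to 1
  Position 5 ('c'): continues run of 'c', length=2
  Position 6 ('c'): continues run of 'c', length=3
  Position 7 ('c'): continues run of 'c', length=4
  Position 8 ('b'): new char, reset run to 1
  Position 9 ('c'): new char, reset run to 1
  Position 10 ('c'): continues run of 'c', length=2
  Position 11 ('b'): new char, reset run to 1
Longest run: 'c' with length 4

4


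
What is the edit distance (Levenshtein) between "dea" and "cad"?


Computing edit distance: "dea" -> "cad"
DP table:
           c    a    d
      0    1    2    3
  d   1    1    2    2
  e   2    2    2    3
  a   3    3    2    3
Edit distance = dp[3][3] = 3

3


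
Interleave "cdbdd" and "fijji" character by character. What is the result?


Interleaving "cdbdd" and "fijji":
  Position 0: 'c' from first, 'f' from second => "cf"
  Position 1: 'd' from first, 'i' from second => "di"
  Position 2: 'b' from first, 'j' from second => "bj"
  Position 3: 'd' from first, 'j' from second => "dj"
  Position 4: 'd' from first, 'i' from second => "di"
Result: cfdibjdjdi

cfdibjdjdi


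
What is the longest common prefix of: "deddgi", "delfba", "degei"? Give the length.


Words: deddgi, delfba, degei
  Position 0: all 'd' => match
  Position 1: all 'e' => match
  Position 2: ('d', 'l', 'g') => mismatch, stop
LCP = "de" (length 2)

2


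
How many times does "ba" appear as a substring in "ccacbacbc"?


Searching for "ba" in "ccacbacbc"
Scanning each position:
  Position 0: "cc" => no
  Position 1: "ca" => no
  Position 2: "ac" => no
  Position 3: "cb" => no
  Position 4: "ba" => MATCH
  Position 5: "ac" => no
  Position 6: "cb" => no
  Position 7: "bc" => no
Total occurrences: 1

1


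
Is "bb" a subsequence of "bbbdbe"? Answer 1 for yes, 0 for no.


Check if "bb" is a subsequence of "bbbdbe"
Greedy scan:
  Position 0 ('b'): matches sub[0] = 'b'
  Position 1 ('b'): matches sub[1] = 'b'
  Position 2 ('b'): no match needed
  Position 3 ('d'): no match needed
  Position 4 ('b'): no match needed
  Position 5 ('e'): no match needed
All 2 characters matched => is a subsequence

1


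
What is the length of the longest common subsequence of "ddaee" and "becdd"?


LCS of "ddaee" and "becdd"
DP table:
           b    e    c    d    d
      0    0    0    0    0    0
  d   0    0    0    0    1    1
  d   0    0    0    0    1    2
  a   0    0    0    0    1    2
  e   0    0    1    1    1    2
  e   0    0    1    1    1    2
LCS length = dp[5][5] = 2

2


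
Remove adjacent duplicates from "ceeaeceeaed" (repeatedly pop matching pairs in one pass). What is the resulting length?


Input: ceeaeceeaed
Stack-based adjacent duplicate removal:
  Read 'c': push. Stack: c
  Read 'e': push. Stack: ce
  Read 'e': matches stack top 'e' => pop. Stack: c
  Read 'a': push. Stack: ca
  Read 'e': push. Stack: cae
  Read 'c': push. Stack: caec
  Read 'e': push. Stack: caece
  Read 'e': matches stack top 'e' => pop. Stack: caec
  Read 'a': push. Stack: caeca
  Read 'e': push. Stack: caecae
  Read 'd': push. Stack: caecaed
Final stack: "caecaed" (length 7)

7


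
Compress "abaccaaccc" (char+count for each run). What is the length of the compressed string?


Input: abaccaaccc
Runs:
  'a' x 1 => "a1"
  'b' x 1 => "b1"
  'a' x 1 => "a1"
  'c' x 2 => "c2"
  'a' x 2 => "a2"
  'c' x 3 => "c3"
Compressed: "a1b1a1c2a2c3"
Compressed length: 12

12


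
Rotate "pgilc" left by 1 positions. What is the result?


Input: "pgilc", rotate left by 1
First 1 characters: "p"
Remaining characters: "gilc"
Concatenate remaining + first: "gilc" + "p" = "gilcp"

gilcp


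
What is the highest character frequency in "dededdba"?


Input: dededdba
Character counts:
  'a': 1
  'b': 1
  'd': 4
  'e': 2
Maximum frequency: 4

4


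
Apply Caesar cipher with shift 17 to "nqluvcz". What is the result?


Caesar cipher: shift "nqluvcz" by 17
  'n' (pos 13) + 17 = pos 4 = 'e'
  'q' (pos 16) + 17 = pos 7 = 'h'
  'l' (pos 11) + 17 = pos 2 = 'c'
  'u' (pos 20) + 17 = pos 11 = 'l'
  'v' (pos 21) + 17 = pos 12 = 'm'
  'c' (pos 2) + 17 = pos 19 = 't'
  'z' (pos 25) + 17 = pos 16 = 'q'
Result: ehclmtq

ehclmtq


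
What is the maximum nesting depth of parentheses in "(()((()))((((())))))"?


Input: "(()((()))((((())))))"
Tracking depth:
  Position 0 '(': depth becomes 1
  Position 1 '(': depth becomes 2
  Position 2 ')': depth becomes 1
  Position 3 '(': depth becomes 2
  Position 4 '(': depth becomes 3
  Position 5 '(': depth becomes 4
  Position 6 ')': depth becomes 3
  Position 7 ')': depth becomes 2
  Position 8 ')': depth becomes 1
  Position 9 '(': depth becomes 2
  Position 10 '(': depth becomes 3
  Position 11 '(': depth becomes 4
  Position 12 '(': depth becomes 5
  Position 13 '(': depth becomes 6
  Position 14 ')': depth becomes 5
  Position 15 ')': depth becomes 4
  Position 16 ')': depth becomes 3
  Position 17 ')': depth becomes 2
  Position 18 ')': depth becomes 1
  Position 19 ')': depth becomes 0
Maximum depth reached: 6

6


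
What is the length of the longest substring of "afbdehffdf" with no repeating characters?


Input: "afbdehffdf"
Sliding window (track last position of each char):
  Position 0 ('a'): window [0,0] length 1 -- new best
  Position 1 ('f'): window [0,1] length 2 -- new best
  Position 2 ('b'): window [0,2] length 3 -- new best
  Position 3 ('d'): window [0,3] length 4 -- new best
  Position 4 ('e'): window [0,4] length 5 -- new best
  Position 5 ('h'): window [0,5] length 6 -- new best
  Position 6 ('f'): repeat (last at 1), move window start to 2
  Position 6 ('f'): window [2,6] length 5
  Position 7 ('f'): repeat (last at 6), move window start to 7
  Position 7 ('f'): window [7,7] length 1
  Position 8 ('d'): window [7,8] length 2
  Position 9 ('f'): repeat (last at 7), move window start to 8
  Position 9 ('f'): window [8,9] length 2
Longest substring with no repeats: "afbdeh" with length 6

6


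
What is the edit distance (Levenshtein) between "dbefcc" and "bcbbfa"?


Computing edit distance: "dbefcc" -> "bcbbfa"
DP table:
           b    c    b    b    f    a
      0    1    2    3    4    5    6
  d   1    1    2    3    4    5    6
  b   2    1    2    2    3    4    5
  e   3    2    2    3    3    4    5
  f   4    3    3    3    4    3    4
  c   5    4    3    4    4    4    4
  c   6    5    4    4    5    5    5
Edit distance = dp[6][6] = 5

5


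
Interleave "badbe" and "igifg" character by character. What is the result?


Interleaving "badbe" and "igifg":
  Position 0: 'b' from first, 'i' from second => "bi"
  Position 1: 'a' from first, 'g' from second => "ag"
  Position 2: 'd' from first, 'i' from second => "di"
  Position 3: 'b' from first, 'f' from second => "bf"
  Position 4: 'e' from first, 'g' from second => "eg"
Result: biagdibfeg

biagdibfeg


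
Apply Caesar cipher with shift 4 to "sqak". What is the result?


Caesar cipher: shift "sqak" by 4
  's' (pos 18) + 4 = pos 22 = 'w'
  'q' (pos 16) + 4 = pos 20 = 'u'
  'a' (pos 0) + 4 = pos 4 = 'e'
  'k' (pos 10) + 4 = pos 14 = 'o'
Result: wueo

wueo


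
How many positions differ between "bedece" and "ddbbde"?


Comparing "bedece" and "ddbbde" position by position:
  Position 0: 'b' vs 'd' => DIFFER
  Position 1: 'e' vs 'd' => DIFFER
  Position 2: 'd' vs 'b' => DIFFER
  Position 3: 'e' vs 'b' => DIFFER
  Position 4: 'c' vs 'd' => DIFFER
  Position 5: 'e' vs 'e' => same
Positions that differ: 5

5


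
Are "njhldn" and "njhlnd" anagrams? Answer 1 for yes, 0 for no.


Strings: "njhldn", "njhlnd"
Sorted first:  dhjlnn
Sorted second: dhjlnn
Sorted forms match => anagrams

1


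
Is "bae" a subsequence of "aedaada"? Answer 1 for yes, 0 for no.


Check if "bae" is a subsequence of "aedaada"
Greedy scan:
  Position 0 ('a'): no match needed
  Position 1 ('e'): no match needed
  Position 2 ('d'): no match needed
  Position 3 ('a'): no match needed
  Position 4 ('a'): no match needed
  Position 5 ('d'): no match needed
  Position 6 ('a'): no match needed
Only matched 0/3 characters => not a subsequence

0


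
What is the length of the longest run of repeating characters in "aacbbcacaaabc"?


Input: "aacbbcacaaabc"
Scanning for longest run:
  Position 1 ('a'): continues run of 'a', length=2
  Position 2 ('c'): new char, reset run to 1
  Position 3 ('b'): new char, reset run to 1
  Position 4 ('b'): continues run of 'b', length=2
  Position 5 ('c'): new char, reset run to 1
  Position 6 ('a'): new char, reset run to 1
  Position 7 ('c'): new char, reset run to 1
  Position 8 ('a'): new char, reset run to 1
  Position 9 ('a'): continues run of 'a', length=2
  Position 10 ('a'): continues run of 'a', length=3
  Position 11 ('b'): new char, reset run to 1
  Position 12 ('c'): new char, reset run to 1
Longest run: 'a' with length 3

3


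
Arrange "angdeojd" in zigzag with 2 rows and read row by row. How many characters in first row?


Zigzag "angdeojd" into 2 rows:
Placing characters:
  'a' => row 0
  'n' => row 1
  'g' => row 0
  'd' => row 1
  'e' => row 0
  'o' => row 1
  'j' => row 0
  'd' => row 1
Rows:
  Row 0: "agej"
  Row 1: "ndod"
First row length: 4

4


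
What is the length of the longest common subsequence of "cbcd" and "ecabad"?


LCS of "cbcd" and "ecabad"
DP table:
           e    c    a    b    a    d
      0    0    0    0    0    0    0
  c   0    0    1    1    1    1    1
  b   0    0    1    1    2    2    2
  c   0    0    1    1    2    2    2
  d   0    0    1    1    2    2    3
LCS length = dp[4][6] = 3

3


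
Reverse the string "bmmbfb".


Input: bmmbfb
Reading characters right to left:
  Position 5: 'b'
  Position 4: 'f'
  Position 3: 'b'
  Position 2: 'm'
  Position 1: 'm'
  Position 0: 'b'
Reversed: bfbmmb

bfbmmb


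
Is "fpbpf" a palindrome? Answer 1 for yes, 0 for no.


Input: fpbpf
Reversed: fpbpf
  Compare pos 0 ('f') with pos 4 ('f'): match
  Compare pos 1 ('p') with pos 3 ('p'): match
Result: palindrome

1


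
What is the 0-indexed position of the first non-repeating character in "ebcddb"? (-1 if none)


Input: ebcddb
Character frequencies:
  'b': 2
  'c': 1
  'd': 2
  'e': 1
Scanning left to right for freq == 1:
  Position 0 ('e'): unique! => answer = 0

0


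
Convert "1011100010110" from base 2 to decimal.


Input: "1011100010110" in base 2
Positional expansion:
  Digit '1' (value 1) x 2^12 = 4096
  Digit '0' (value 0) x 2^11 = 0
  Digit '1' (value 1) x 2^10 = 1024
  Digit '1' (value 1) x 2^9 = 512
  Digit '1' (value 1) x 2^8 = 256
  Digit '0' (value 0) x 2^7 = 0
  Digit '0' (value 0) x 2^6 = 0
  Digit '0' (value 0) x 2^5 = 0
  Digit '1' (value 1) x 2^4 = 16
  Digit '0' (value 0) x 2^3 = 0
  Digit '1' (value 1) x 2^2 = 4
  Digit '1' (value 1) x 2^1 = 2
  Digit '0' (value 0) x 2^0 = 0
Sum = 5910

5910


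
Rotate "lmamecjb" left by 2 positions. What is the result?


Input: "lmamecjb", rotate left by 2
First 2 characters: "lm"
Remaining characters: "amecjb"
Concatenate remaining + first: "amecjb" + "lm" = "amecjblm"

amecjblm


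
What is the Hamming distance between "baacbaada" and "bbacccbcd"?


Comparing "baacbaada" and "bbacccbcd" position by position:
  Position 0: 'b' vs 'b' => same
  Position 1: 'a' vs 'b' => differ
  Position 2: 'a' vs 'a' => same
  Position 3: 'c' vs 'c' => same
  Position 4: 'b' vs 'c' => differ
  Position 5: 'a' vs 'c' => differ
  Position 6: 'a' vs 'b' => differ
  Position 7: 'd' vs 'c' => differ
  Position 8: 'a' vs 'd' => differ
Total differences (Hamming distance): 6

6


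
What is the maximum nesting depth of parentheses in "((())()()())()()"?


Input: "((())()()())()()"
Tracking depth:
  Position 0 '(': depth becomes 1
  Position 1 '(': depth becomes 2
  Position 2 '(': depth becomes 3
  Position 3 ')': depth becomes 2
  Position 4 ')': depth becomes 1
  Position 5 '(': depth becomes 2
  Position 6 ')': depth becomes 1
  Position 7 '(': depth becomes 2
  Position 8 ')': depth becomes 1
  Position 9 '(': depth becomes 2
  Position 10 ')': depth becomes 1
  Position 11 ')': depth becomes 0
  Position 12 '(': depth becomes 1
  Position 13 ')': depth becomes 0
  Position 14 '(': depth becomes 1
  Position 15 ')': depth becomes 0
Maximum depth reached: 3

3


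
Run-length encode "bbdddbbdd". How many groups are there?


Input: bbdddbbdd
Scanning for consecutive runs:
  Group 1: 'b' x 2 (positions 0-1)
  Group 2: 'd' x 3 (positions 2-4)
  Group 3: 'b' x 2 (positions 5-6)
  Group 4: 'd' x 2 (positions 7-8)
Total groups: 4

4


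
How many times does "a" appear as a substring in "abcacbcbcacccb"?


Searching for "a" in "abcacbcbcacccb"
Scanning each position:
  Position 0: "a" => MATCH
  Position 1: "b" => no
  Position 2: "c" => no
  Position 3: "a" => MATCH
  Position 4: "c" => no
  Position 5: "b" => no
  Position 6: "c" => no
  Position 7: "b" => no
  Position 8: "c" => no
  Position 9: "a" => MATCH
  Position 10: "c" => no
  Position 11: "c" => no
  Position 12: "c" => no
  Position 13: "b" => no
Total occurrences: 3

3


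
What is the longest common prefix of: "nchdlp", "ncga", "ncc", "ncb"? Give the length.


Words: nchdlp, ncga, ncc, ncb
  Position 0: all 'n' => match
  Position 1: all 'c' => match
  Position 2: ('h', 'g', 'c', 'b') => mismatch, stop
LCP = "nc" (length 2)

2


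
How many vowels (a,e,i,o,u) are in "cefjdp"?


Input: cefjdp
Checking each character:
  'c' at position 0: consonant
  'e' at position 1: vowel (running total: 1)
  'f' at position 2: consonant
  'j' at position 3: consonant
  'd' at position 4: consonant
  'p' at position 5: consonant
Total vowels: 1

1


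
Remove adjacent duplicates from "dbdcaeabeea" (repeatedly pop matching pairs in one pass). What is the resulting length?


Input: dbdcaeabeea
Stack-based adjacent duplicate removal:
  Read 'd': push. Stack: d
  Read 'b': push. Stack: db
  Read 'd': push. Stack: dbd
  Read 'c': push. Stack: dbdc
  Read 'a': push. Stack: dbdca
  Read 'e': push. Stack: dbdcae
  Read 'a': push. Stack: dbdcaea
  Read 'b': push. Stack: dbdcaeab
  Read 'e': push. Stack: dbdcaeabe
  Read 'e': matches stack top 'e' => pop. Stack: dbdcaeab
  Read 'a': push. Stack: dbdcaeaba
Final stack: "dbdcaeaba" (length 9)

9


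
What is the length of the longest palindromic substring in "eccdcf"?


Input: "eccdcf"
Checking substrings for palindromes:
  [2:5] "cdc" (len 3) => palindrome
  [1:3] "cc" (len 2) => palindrome
Longest palindromic substring: "cdc" with length 3

3


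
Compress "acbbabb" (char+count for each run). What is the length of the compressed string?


Input: acbbabb
Runs:
  'a' x 1 => "a1"
  'c' x 1 => "c1"
  'b' x 2 => "b2"
  'a' x 1 => "a1"
  'b' x 2 => "b2"
Compressed: "a1c1b2a1b2"
Compressed length: 10

10


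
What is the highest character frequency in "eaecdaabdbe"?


Input: eaecdaabdbe
Character counts:
  'a': 3
  'b': 2
  'c': 1
  'd': 2
  'e': 3
Maximum frequency: 3

3


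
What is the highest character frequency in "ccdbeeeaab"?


Input: ccdbeeeaab
Character counts:
  'a': 2
  'b': 2
  'c': 2
  'd': 1
  'e': 3
Maximum frequency: 3

3


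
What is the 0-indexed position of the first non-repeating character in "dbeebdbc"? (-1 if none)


Input: dbeebdbc
Character frequencies:
  'b': 3
  'c': 1
  'd': 2
  'e': 2
Scanning left to right for freq == 1:
  Position 0 ('d'): freq=2, skip
  Position 1 ('b'): freq=3, skip
  Position 2 ('e'): freq=2, skip
  Position 3 ('e'): freq=2, skip
  Position 4 ('b'): freq=3, skip
  Position 5 ('d'): freq=2, skip
  Position 6 ('b'): freq=3, skip
  Position 7 ('c'): unique! => answer = 7

7


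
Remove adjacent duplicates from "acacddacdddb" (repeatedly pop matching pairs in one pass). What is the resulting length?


Input: acacddacdddb
Stack-based adjacent duplicate removal:
  Read 'a': push. Stack: a
  Read 'c': push. Stack: ac
  Read 'a': push. Stack: aca
  Read 'c': push. Stack: acac
  Read 'd': push. Stack: acacd
  Read 'd': matches stack top 'd' => pop. Stack: acac
  Read 'a': push. Stack: acaca
  Read 'c': push. Stack: acacac
  Read 'd': push. Stack: acacacd
  Read 'd': matches stack top 'd' => pop. Stack: acacac
  Read 'd': push. Stack: acacacd
  Read 'b': push. Stack: acacacdb
Final stack: "acacacdb" (length 8)

8


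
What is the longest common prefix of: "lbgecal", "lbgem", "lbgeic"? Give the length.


Words: lbgecal, lbgem, lbgeic
  Position 0: all 'l' => match
  Position 1: all 'b' => match
  Position 2: all 'g' => match
  Position 3: all 'e' => match
  Position 4: ('c', 'm', 'i') => mismatch, stop
LCP = "lbge" (length 4)

4


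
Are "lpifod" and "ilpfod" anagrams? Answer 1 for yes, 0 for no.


Strings: "lpifod", "ilpfod"
Sorted first:  dfilop
Sorted second: dfilop
Sorted forms match => anagrams

1


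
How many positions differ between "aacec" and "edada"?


Comparing "aacec" and "edada" position by position:
  Position 0: 'a' vs 'e' => DIFFER
  Position 1: 'a' vs 'd' => DIFFER
  Position 2: 'c' vs 'a' => DIFFER
  Position 3: 'e' vs 'd' => DIFFER
  Position 4: 'c' vs 'a' => DIFFER
Positions that differ: 5

5


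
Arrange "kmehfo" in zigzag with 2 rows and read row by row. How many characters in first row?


Zigzag "kmehfo" into 2 rows:
Placing characters:
  'k' => row 0
  'm' => row 1
  'e' => row 0
  'h' => row 1
  'f' => row 0
  'o' => row 1
Rows:
  Row 0: "kef"
  Row 1: "mho"
First row length: 3

3


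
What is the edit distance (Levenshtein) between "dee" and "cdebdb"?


Computing edit distance: "dee" -> "cdebdb"
DP table:
           c    d    e    b    d    b
      0    1    2    3    4    5    6
  d   1    1    1    2    3    4    5
  e   2    2    2    1    2    3    4
  e   3    3    3    2    2    3    4
Edit distance = dp[3][6] = 4

4


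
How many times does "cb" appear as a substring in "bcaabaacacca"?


Searching for "cb" in "bcaabaacacca"
Scanning each position:
  Position 0: "bc" => no
  Position 1: "ca" => no
  Position 2: "aa" => no
  Position 3: "ab" => no
  Position 4: "ba" => no
  Position 5: "aa" => no
  Position 6: "ac" => no
  Position 7: "ca" => no
  Position 8: "ac" => no
  Position 9: "cc" => no
  Position 10: "ca" => no
Total occurrences: 0

0


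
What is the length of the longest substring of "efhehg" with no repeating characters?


Input: "efhehg"
Sliding window (track last position of each char):
  Position 0 ('e'): window [0,0] length 1 -- new best
  Position 1 ('f'): window [0,1] length 2 -- new best
  Position 2 ('h'): window [0,2] length 3 -- new best
  Position 3 ('e'): repeat (last at 0), move window start to 1
  Position 3 ('e'): window [1,3] length 3
  Position 4 ('h'): repeat (last at 2), move window start to 3
  Position 4 ('h'): window [3,4] length 2
  Position 5 ('g'): window [3,5] length 3
Longest substring with no repeats: "efh" with length 3

3


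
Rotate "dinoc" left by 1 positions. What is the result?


Input: "dinoc", rotate left by 1
First 1 characters: "d"
Remaining characters: "inoc"
Concatenate remaining + first: "inoc" + "d" = "inocd"

inocd


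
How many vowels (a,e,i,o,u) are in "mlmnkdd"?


Input: mlmnkdd
Checking each character:
  'm' at position 0: consonant
  'l' at position 1: consonant
  'm' at position 2: consonant
  'n' at position 3: consonant
  'k' at position 4: consonant
  'd' at position 5: consonant
  'd' at position 6: consonant
Total vowels: 0

0


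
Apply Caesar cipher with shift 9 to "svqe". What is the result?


Caesar cipher: shift "svqe" by 9
  's' (pos 18) + 9 = pos 1 = 'b'
  'v' (pos 21) + 9 = pos 4 = 'e'
  'q' (pos 16) + 9 = pos 25 = 'z'
  'e' (pos 4) + 9 = pos 13 = 'n'
Result: bezn

bezn


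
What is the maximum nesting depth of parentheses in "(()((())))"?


Input: "(()((())))"
Tracking depth:
  Position 0 '(': depth becomes 1
  Position 1 '(': depth becomes 2
  Position 2 ')': depth becomes 1
  Position 3 '(': depth becomes 2
  Position 4 '(': depth becomes 3
  Position 5 '(': depth becomes 4
  Position 6 ')': depth becomes 3
  Position 7 ')': depth becomes 2
  Position 8 ')': depth becomes 1
  Position 9 ')': depth becomes 0
Maximum depth reached: 4

4


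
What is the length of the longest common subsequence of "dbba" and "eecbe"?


LCS of "dbba" and "eecbe"
DP table:
           e    e    c    b    e
      0    0    0    0    0    0
  d   0    0    0    0    0    0
  b   0    0    0    0    1    1
  b   0    0    0    0    1    1
  a   0    0    0    0    1    1
LCS length = dp[4][5] = 1

1


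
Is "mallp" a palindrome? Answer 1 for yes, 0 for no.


Input: mallp
Reversed: pllam
  Compare pos 0 ('m') with pos 4 ('p'): MISMATCH
  Compare pos 1 ('a') with pos 3 ('l'): MISMATCH
Result: not a palindrome

0


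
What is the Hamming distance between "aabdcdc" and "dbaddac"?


Comparing "aabdcdc" and "dbaddac" position by position:
  Position 0: 'a' vs 'd' => differ
  Position 1: 'a' vs 'b' => differ
  Position 2: 'b' vs 'a' => differ
  Position 3: 'd' vs 'd' => same
  Position 4: 'c' vs 'd' => differ
  Position 5: 'd' vs 'a' => differ
  Position 6: 'c' vs 'c' => same
Total differences (Hamming distance): 5

5


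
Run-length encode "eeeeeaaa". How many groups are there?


Input: eeeeeaaa
Scanning for consecutive runs:
  Group 1: 'e' x 5 (positions 0-4)
  Group 2: 'a' x 3 (positions 5-7)
Total groups: 2

2


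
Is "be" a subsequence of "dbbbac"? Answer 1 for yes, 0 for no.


Check if "be" is a subsequence of "dbbbac"
Greedy scan:
  Position 0 ('d'): no match needed
  Position 1 ('b'): matches sub[0] = 'b'
  Position 2 ('b'): no match needed
  Position 3 ('b'): no match needed
  Position 4 ('a'): no match needed
  Position 5 ('c'): no match needed
Only matched 1/2 characters => not a subsequence

0


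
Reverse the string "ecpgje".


Input: ecpgje
Reading characters right to left:
  Position 5: 'e'
  Position 4: 'j'
  Position 3: 'g'
  Position 2: 'p'
  Position 1: 'c'
  Position 0: 'e'
Reversed: ejgpce

ejgpce


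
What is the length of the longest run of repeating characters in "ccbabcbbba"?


Input: "ccbabcbbba"
Scanning for longest run:
  Position 1 ('c'): continues run of 'c', length=2
  Position 2 ('b'): new char, reset run to 1
  Position 3 ('a'): new char, reset run to 1
  Position 4 ('b'): new char, reset run to 1
  Position 5 ('c'): new char, reset run to 1
  Position 6 ('b'): new char, reset run to 1
  Position 7 ('b'): continues run of 'b', length=2
  Position 8 ('b'): continues run of 'b', length=3
  Position 9 ('a'): new char, reset run to 1
Longest run: 'b' with length 3

3


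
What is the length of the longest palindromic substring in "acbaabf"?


Input: "acbaabf"
Checking substrings for palindromes:
  [2:6] "baab" (len 4) => palindrome
  [3:5] "aa" (len 2) => palindrome
Longest palindromic substring: "baab" with length 4

4


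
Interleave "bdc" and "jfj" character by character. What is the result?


Interleaving "bdc" and "jfj":
  Position 0: 'b' from first, 'j' from second => "bj"
  Position 1: 'd' from first, 'f' from second => "df"
  Position 2: 'c' from first, 'j' from second => "cj"
Result: bjdfcj

bjdfcj


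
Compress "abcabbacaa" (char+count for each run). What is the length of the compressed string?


Input: abcabbacaa
Runs:
  'a' x 1 => "a1"
  'b' x 1 => "b1"
  'c' x 1 => "c1"
  'a' x 1 => "a1"
  'b' x 2 => "b2"
  'a' x 1 => "a1"
  'c' x 1 => "c1"
  'a' x 2 => "a2"
Compressed: "a1b1c1a1b2a1c1a2"
Compressed length: 16

16


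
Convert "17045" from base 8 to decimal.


Input: "17045" in base 8
Positional expansion:
  Digit '1' (value 1) x 8^4 = 4096
  Digit '7' (value 7) x 8^3 = 3584
  Digit '0' (value 0) x 8^2 = 0
  Digit '4' (value 4) x 8^1 = 32
  Digit '5' (value 5) x 8^0 = 5
Sum = 7717

7717


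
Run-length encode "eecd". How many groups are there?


Input: eecd
Scanning for consecutive runs:
  Group 1: 'e' x 2 (positions 0-1)
  Group 2: 'c' x 1 (positions 2-2)
  Group 3: 'd' x 1 (positions 3-3)
Total groups: 3

3


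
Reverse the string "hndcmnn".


Input: hndcmnn
Reading characters right to left:
  Position 6: 'n'
  Position 5: 'n'
  Position 4: 'm'
  Position 3: 'c'
  Position 2: 'd'
  Position 1: 'n'
  Position 0: 'h'
Reversed: nnmcdnh

nnmcdnh


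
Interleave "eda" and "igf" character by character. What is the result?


Interleaving "eda" and "igf":
  Position 0: 'e' from first, 'i' from second => "ei"
  Position 1: 'd' from first, 'g' from second => "dg"
  Position 2: 'a' from first, 'f' from second => "af"
Result: eidgaf

eidgaf


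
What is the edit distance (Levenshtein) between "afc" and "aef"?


Computing edit distance: "afc" -> "aef"
DP table:
           a    e    f
      0    1    2    3
  a   1    0    1    2
  f   2    1    1    1
  c   3    2    2    2
Edit distance = dp[3][3] = 2

2


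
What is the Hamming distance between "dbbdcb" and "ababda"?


Comparing "dbbdcb" and "ababda" position by position:
  Position 0: 'd' vs 'a' => differ
  Position 1: 'b' vs 'b' => same
  Position 2: 'b' vs 'a' => differ
  Position 3: 'd' vs 'b' => differ
  Position 4: 'c' vs 'd' => differ
  Position 5: 'b' vs 'a' => differ
Total differences (Hamming distance): 5

5


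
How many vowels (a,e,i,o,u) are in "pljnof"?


Input: pljnof
Checking each character:
  'p' at position 0: consonant
  'l' at position 1: consonant
  'j' at position 2: consonant
  'n' at position 3: consonant
  'o' at position 4: vowel (running total: 1)
  'f' at position 5: consonant
Total vowels: 1

1


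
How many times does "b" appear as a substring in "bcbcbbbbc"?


Searching for "b" in "bcbcbbbbc"
Scanning each position:
  Position 0: "b" => MATCH
  Position 1: "c" => no
  Position 2: "b" => MATCH
  Position 3: "c" => no
  Position 4: "b" => MATCH
  Position 5: "b" => MATCH
  Position 6: "b" => MATCH
  Position 7: "b" => MATCH
  Position 8: "c" => no
Total occurrences: 6

6


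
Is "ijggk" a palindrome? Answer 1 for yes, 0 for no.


Input: ijggk
Reversed: kggji
  Compare pos 0 ('i') with pos 4 ('k'): MISMATCH
  Compare pos 1 ('j') with pos 3 ('g'): MISMATCH
Result: not a palindrome

0


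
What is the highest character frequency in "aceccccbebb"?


Input: aceccccbebb
Character counts:
  'a': 1
  'b': 3
  'c': 5
  'e': 2
Maximum frequency: 5

5


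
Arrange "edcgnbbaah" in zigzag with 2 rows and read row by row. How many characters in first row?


Zigzag "edcgnbbaah" into 2 rows:
Placing characters:
  'e' => row 0
  'd' => row 1
  'c' => row 0
  'g' => row 1
  'n' => row 0
  'b' => row 1
  'b' => row 0
  'a' => row 1
  'a' => row 0
  'h' => row 1
Rows:
  Row 0: "ecnba"
  Row 1: "dgbah"
First row length: 5

5


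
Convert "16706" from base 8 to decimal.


Input: "16706" in base 8
Positional expansion:
  Digit '1' (value 1) x 8^4 = 4096
  Digit '6' (value 6) x 8^3 = 3072
  Digit '7' (value 7) x 8^2 = 448
  Digit '0' (value 0) x 8^1 = 0
  Digit '6' (value 6) x 8^0 = 6
Sum = 7622

7622


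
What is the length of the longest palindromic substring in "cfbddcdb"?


Input: "cfbddcdb"
Checking substrings for palindromes:
  [4:7] "dcd" (len 3) => palindrome
  [3:5] "dd" (len 2) => palindrome
Longest palindromic substring: "dcd" with length 3

3


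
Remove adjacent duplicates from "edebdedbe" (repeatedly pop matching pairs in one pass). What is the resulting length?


Input: edebdedbe
Stack-based adjacent duplicate removal:
  Read 'e': push. Stack: e
  Read 'd': push. Stack: ed
  Read 'e': push. Stack: ede
  Read 'b': push. Stack: edeb
  Read 'd': push. Stack: edebd
  Read 'e': push. Stack: edebde
  Read 'd': push. Stack: edebded
  Read 'b': push. Stack: edebdedb
  Read 'e': push. Stack: edebdedbe
Final stack: "edebdedbe" (length 9)

9


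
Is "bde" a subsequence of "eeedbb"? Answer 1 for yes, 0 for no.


Check if "bde" is a subsequence of "eeedbb"
Greedy scan:
  Position 0 ('e'): no match needed
  Position 1 ('e'): no match needed
  Position 2 ('e'): no match needed
  Position 3 ('d'): no match needed
  Position 4 ('b'): matches sub[0] = 'b'
  Position 5 ('b'): no match needed
Only matched 1/3 characters => not a subsequence

0


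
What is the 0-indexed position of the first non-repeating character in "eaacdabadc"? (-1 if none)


Input: eaacdabadc
Character frequencies:
  'a': 4
  'b': 1
  'c': 2
  'd': 2
  'e': 1
Scanning left to right for freq == 1:
  Position 0 ('e'): unique! => answer = 0

0


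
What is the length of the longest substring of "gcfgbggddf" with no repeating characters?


Input: "gcfgbggddf"
Sliding window (track last position of each char):
  Position 0 ('g'): window [0,0] length 1 -- new best
  Position 1 ('c'): window [0,1] length 2 -- new best
  Position 2 ('f'): window [0,2] length 3 -- new best
  Position 3 ('g'): repeat (last at 0), move window start to 1
  Position 3 ('g'): window [1,3] length 3
  Position 4 ('b'): window [1,4] length 4 -- new best
  Position 5 ('g'): repeat (last at 3), move window start to 4
  Position 5 ('g'): window [4,5] length 2
  Position 6 ('g'): repeat (last at 5), move window start to 6
  Position 6 ('g'): window [6,6] length 1
  Position 7 ('d'): window [6,7] length 2
  Position 8 ('d'): repeat (last at 7), move window start to 8
  Position 8 ('d'): window [8,8] length 1
  Position 9 ('f'): window [8,9] length 2
Longest substring with no repeats: "cfgb" with length 4

4


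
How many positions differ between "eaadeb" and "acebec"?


Comparing "eaadeb" and "acebec" position by position:
  Position 0: 'e' vs 'a' => DIFFER
  Position 1: 'a' vs 'c' => DIFFER
  Position 2: 'a' vs 'e' => DIFFER
  Position 3: 'd' vs 'b' => DIFFER
  Position 4: 'e' vs 'e' => same
  Position 5: 'b' vs 'c' => DIFFER
Positions that differ: 5

5


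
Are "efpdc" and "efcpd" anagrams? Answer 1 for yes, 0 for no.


Strings: "efpdc", "efcpd"
Sorted first:  cdefp
Sorted second: cdefp
Sorted forms match => anagrams

1


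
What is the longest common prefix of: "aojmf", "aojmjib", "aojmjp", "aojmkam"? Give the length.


Words: aojmf, aojmjib, aojmjp, aojmkam
  Position 0: all 'a' => match
  Position 1: all 'o' => match
  Position 2: all 'j' => match
  Position 3: all 'm' => match
  Position 4: ('f', 'j', 'j', 'k') => mismatch, stop
LCP = "aojm" (length 4)

4


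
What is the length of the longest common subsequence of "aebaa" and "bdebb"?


LCS of "aebaa" and "bdebb"
DP table:
           b    d    e    b    b
      0    0    0    0    0    0
  a   0    0    0    0    0    0
  e   0    0    0    1    1    1
  b   0    1    1    1    2    2
  a   0    1    1    1    2    2
  a   0    1    1    1    2    2
LCS length = dp[5][5] = 2

2


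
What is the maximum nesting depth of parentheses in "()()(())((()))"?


Input: "()()(())((()))"
Tracking depth:
  Position 0 '(': depth becomes 1
  Position 1 ')': depth becomes 0
  Position 2 '(': depth becomes 1
  Position 3 ')': depth becomes 0
  Position 4 '(': depth becomes 1
  Position 5 '(': depth becomes 2
  Position 6 ')': depth becomes 1
  Position 7 ')': depth becomes 0
  Position 8 '(': depth becomes 1
  Position 9 '(': depth becomes 2
  Position 10 '(': depth becomes 3
  Position 11 ')': depth becomes 2
  Position 12 ')': depth becomes 1
  Position 13 ')': depth becomes 0
Maximum depth reached: 3

3


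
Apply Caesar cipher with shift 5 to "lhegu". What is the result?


Caesar cipher: shift "lhegu" by 5
  'l' (pos 11) + 5 = pos 16 = 'q'
  'h' (pos 7) + 5 = pos 12 = 'm'
  'e' (pos 4) + 5 = pos 9 = 'j'
  'g' (pos 6) + 5 = pos 11 = 'l'
  'u' (pos 20) + 5 = pos 25 = 'z'
Result: qmjlz

qmjlz


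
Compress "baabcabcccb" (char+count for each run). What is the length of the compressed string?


Input: baabcabcccb
Runs:
  'b' x 1 => "b1"
  'a' x 2 => "a2"
  'b' x 1 => "b1"
  'c' x 1 => "c1"
  'a' x 1 => "a1"
  'b' x 1 => "b1"
  'c' x 3 => "c3"
  'b' x 1 => "b1"
Compressed: "b1a2b1c1a1b1c3b1"
Compressed length: 16

16


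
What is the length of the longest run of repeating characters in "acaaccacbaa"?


Input: "acaaccacbaa"
Scanning for longest run:
  Position 1 ('c'): new char, reset run to 1
  Position 2 ('a'): new char, reset run to 1
  Position 3 ('a'): continues run of 'a', length=2
  Position 4 ('c'): new char, reset run to 1
  Position 5 ('c'): continues run of 'c', length=2
  Position 6 ('a'): new char, reset run to 1
  Position 7 ('c'): new char, reset run to 1
  Position 8 ('b'): new char, reset run to 1
  Position 9 ('a'): new char, reset run to 1
  Position 10 ('a'): continues run of 'a', length=2
Longest run: 'a' with length 2

2


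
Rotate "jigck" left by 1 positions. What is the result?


Input: "jigck", rotate left by 1
First 1 characters: "j"
Remaining characters: "igck"
Concatenate remaining + first: "igck" + "j" = "igckj"

igckj


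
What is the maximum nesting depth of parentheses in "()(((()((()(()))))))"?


Input: "()(((()((()(()))))))"
Tracking depth:
  Position 0 '(': depth becomes 1
  Position 1 ')': depth becomes 0
  Position 2 '(': depth becomes 1
  Position 3 '(': depth becomes 2
  Position 4 '(': depth becomes 3
  Position 5 '(': depth becomes 4
  Position 6 ')': depth becomes 3
  Position 7 '(': depth becomes 4
  Position 8 '(': depth becomes 5
  Position 9 '(': depth becomes 6
  Position 10 ')': depth becomes 5
  Position 11 '(': depth becomes 6
  Position 12 '(': depth becomes 7
  Position 13 ')': depth becomes 6
  Position 14 ')': depth becomes 5
  Position 15 ')': depth becomes 4
  Position 16 ')': depth becomes 3
  Position 17 ')': depth becomes 2
  Position 18 ')': depth becomes 1
  Position 19 ')': depth becomes 0
Maximum depth reached: 7

7


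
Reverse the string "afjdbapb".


Input: afjdbapb
Reading characters right to left:
  Position 7: 'b'
  Position 6: 'p'
  Position 5: 'a'
  Position 4: 'b'
  Position 3: 'd'
  Position 2: 'j'
  Position 1: 'f'
  Position 0: 'a'
Reversed: bpabdjfa

bpabdjfa


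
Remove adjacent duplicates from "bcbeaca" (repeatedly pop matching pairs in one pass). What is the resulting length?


Input: bcbeaca
Stack-based adjacent duplicate removal:
  Read 'b': push. Stack: b
  Read 'c': push. Stack: bc
  Read 'b': push. Stack: bcb
  Read 'e': push. Stack: bcbe
  Read 'a': push. Stack: bcbea
  Read 'c': push. Stack: bcbeac
  Read 'a': push. Stack: bcbeaca
Final stack: "bcbeaca" (length 7)

7


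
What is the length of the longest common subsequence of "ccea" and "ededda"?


LCS of "ccea" and "ededda"
DP table:
           e    d    e    d    d    a
      0    0    0    0    0    0    0
  c   0    0    0    0    0    0    0
  c   0    0    0    0    0    0    0
  e   0    1    1    1    1    1    1
  a   0    1    1    1    1    1    2
LCS length = dp[4][6] = 2

2


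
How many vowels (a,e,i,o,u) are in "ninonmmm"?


Input: ninonmmm
Checking each character:
  'n' at position 0: consonant
  'i' at position 1: vowel (running total: 1)
  'n' at position 2: consonant
  'o' at position 3: vowel (running total: 2)
  'n' at position 4: consonant
  'm' at position 5: consonant
  'm' at position 6: consonant
  'm' at position 7: consonant
Total vowels: 2

2
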